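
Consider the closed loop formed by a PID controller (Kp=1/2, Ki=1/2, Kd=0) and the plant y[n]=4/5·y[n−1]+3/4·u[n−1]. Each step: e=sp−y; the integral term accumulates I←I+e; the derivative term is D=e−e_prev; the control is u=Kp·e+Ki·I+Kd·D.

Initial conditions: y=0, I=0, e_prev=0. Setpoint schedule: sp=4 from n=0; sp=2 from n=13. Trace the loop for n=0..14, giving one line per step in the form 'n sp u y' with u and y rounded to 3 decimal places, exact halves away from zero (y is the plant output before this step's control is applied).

0 4 4.000 0.000
1 4 3.000 3.000
2 4 1.850 4.650
3 4 1.068 5.108
4 4 0.735 4.887
5 4 0.718 4.460
6 4 0.841 4.106
7 4 0.978 3.916
8 4 1.070 3.867
9 4 1.107 3.896
10 4 1.108 3.947
11 4 1.093 3.989
12 4 1.077 4.011
13 2 -0.934 4.016
14 2 -0.438 2.512

(exact arithmetic carried between steps; '≈' marks a value shown rounded to 6 d.p. or computed from one; I and e_prev carry over from the previous line; the table rounds u and y to 3 d.p., halves away from zero)
n=0: y=0, sp=4, e=sp−y=4; I=4, D=e−e_prev=4; u=1/2·4+1/2·4+0·4=4; next y=4/5·0+3/4·4=3
n=1: y=3, sp=4, e=sp−y=1; I=5, D=e−e_prev=-3; u=1/2·1+1/2·5+0·(-3)=3; next y=4/5·3+3/4·3=4.65
n=2: y=4.65, sp=4, e=sp−y=-0.65; I=4.35, D=e−e_prev=-1.65; u=1/2·(-0.65)+1/2·4.35+0·(-1.65)=1.85; next y=4/5·4.65+3/4·1.85=5.1075
n=3: y=5.1075, sp=4, e=sp−y=-1.1075; I=3.2425, D=e−e_prev=-0.4575; u=1/2·(-1.1075)+1/2·3.2425+0·(-0.4575)=1.0675; next y=4/5·5.1075+3/4·1.0675=4.886625
n=4: y=4.886625, sp=4, e=sp−y=-0.886625; I=2.355875, D=e−e_prev=0.220875; u=1/2·(-0.886625)+1/2·2.355875+0·0.220875=0.734625; next y=4/5·4.886625+3/4·0.734625≈4.460269
n=5: y≈4.460269, sp=4, e=sp−y≈-0.460269; I≈1.895606, D=e−e_prev≈0.426356; u=1/2·(-0.460269)+1/2·1.895606+0·0.426356≈0.717669; next y=4/5·4.460269+3/4·0.717669≈4.106467
n=6: y≈4.106467, sp=4, e=sp−y≈-0.106467; I≈1.789140, D=e−e_prev≈0.353802; u=1/2·(-0.106467)+1/2·1.789140+0·0.353802≈0.841337; next y=4/5·4.106467+3/4·0.841337≈3.916176
n=7: y≈3.916176, sp=4, e=sp−y≈0.083824; I≈1.872964, D=e−e_prev≈0.190291; u=1/2·0.083824+1/2·1.872964+0·0.190291≈0.978394; next y=4/5·3.916176+3/4·0.978394≈3.866736
n=8: y≈3.866736, sp=4, e=sp−y≈0.133264; I≈2.006228, D=e−e_prev≈0.049440; u=1/2·0.133264+1/2·2.006228+0·0.049440≈1.069746; next y=4/5·3.866736+3/4·1.069746≈3.895698
n=9: y≈3.895698, sp=4, e=sp−y≈0.104302; I≈2.110530, D=e−e_prev≈-0.028962; u=1/2·0.104302+1/2·2.110530+0·(-0.028962)≈1.107416; next y=4/5·3.895698+3/4·1.107416≈3.947120
n=10: y≈3.947120, sp=4, e=sp−y≈0.052880; I≈2.163409, D=e−e_prev≈-0.051422; u=1/2·0.052880+1/2·2.163409+0·(-0.051422)≈1.108144; next y=4/5·3.947120+3/4·1.108144≈3.988805
n=11: y≈3.988805, sp=4, e=sp−y≈0.011195; I≈2.174605, D=e−e_prev≈-0.041684; u=1/2·0.011195+1/2·2.174605+0·(-0.041684)≈1.092900; next y=4/5·3.988805+3/4·1.092900≈4.010719
n=12: y≈4.010719, sp=4, e=sp−y≈-0.010719; I≈2.163886, D=e−e_prev≈-0.021914; u=1/2·(-0.010719)+1/2·2.163886+0·(-0.021914)≈1.076584; next y=4/5·4.010719+3/4·1.076584≈4.016013
n=13: y≈4.016013, sp=2, e=sp−y≈-2.016013; I≈0.147873, D=e−e_prev≈-2.005294; u=1/2·(-2.016013)+1/2·0.147873+0·(-2.005294)≈-0.934070; next y=4/5·4.016013+3/4·(-0.934070)≈2.512258
n=14: y≈2.512258, sp=2, e=sp−y≈-0.512258; I≈-0.364385, D=e−e_prev≈1.503755; u=1/2·(-0.512258)+1/2·(-0.364385)+0·1.503755≈-0.438321; next y=4/5·2.512258+3/4·(-0.438321)≈1.681065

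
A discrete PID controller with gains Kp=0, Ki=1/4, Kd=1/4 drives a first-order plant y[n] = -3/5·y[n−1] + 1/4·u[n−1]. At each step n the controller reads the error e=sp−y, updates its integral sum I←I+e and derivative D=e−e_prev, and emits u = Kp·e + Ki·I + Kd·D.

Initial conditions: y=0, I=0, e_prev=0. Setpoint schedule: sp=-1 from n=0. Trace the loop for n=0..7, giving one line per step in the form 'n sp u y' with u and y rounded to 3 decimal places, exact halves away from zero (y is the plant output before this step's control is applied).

(exact arithmetic carried between steps; '≈' marks a value shown rounded to 6 d.p. or computed from one; I and e_prev carry over from the previous line; the table rounds u and y to 3 d.p., halves away from zero)
n=0: y=0, sp=-1, e=sp−y=-1; I=-1, D=e−e_prev=-1; u=0·(-1)+1/4·(-1)+1/4·(-1)=-0.5; next y=-3/5·0+1/4·(-0.5)=-0.125
n=1: y=-0.125, sp=-1, e=sp−y=-0.875; I=-1.875, D=e−e_prev=0.125; u=0·(-0.875)+1/4·(-1.875)+1/4·0.125=-0.4375; next y=-3/5·(-0.125)+1/4·(-0.4375)=-0.034375
n=2: y=-0.034375, sp=-1, e=sp−y=-0.965625; I=-2.840625, D=e−e_prev=-0.090625; u=0·(-0.965625)+1/4·(-2.840625)+1/4·(-0.090625)≈-0.732813; next y=-3/5·(-0.034375)+1/4·(-0.732813)≈-0.162578
n=3: y≈-0.162578, sp=-1, e=sp−y≈-0.837422; I≈-3.678047, D=e−e_prev≈0.128203; u=0·(-0.837422)+1/4·(-3.678047)+1/4·0.128203≈-0.887461; next y=-3/5·(-0.162578)+1/4·(-0.887461)≈-0.124318
n=4: y≈-0.124318, sp=-1, e=sp−y≈-0.875682; I≈-4.553729, D=e−e_prev≈-0.038260; u=0·(-0.875682)+1/4·(-4.553729)+1/4·(-0.038260)≈-1.147997; next y=-3/5·(-0.124318)+1/4·(-1.147997)≈-0.212408
n=5: y≈-0.212408, sp=-1, e=sp−y≈-0.787592; I≈-5.341320, D=e−e_prev≈0.088090; u=0·(-0.787592)+1/4·(-5.341320)+1/4·0.088090≈-1.313308; next y=-3/5·(-0.212408)+1/4·(-1.313308)≈-0.200882
n=6: y≈-0.200882, sp=-1, e=sp−y≈-0.799118; I≈-6.140438, D=e−e_prev≈-0.011526; u=0·(-0.799118)+1/4·(-6.140438)+1/4·(-0.011526)≈-1.537991; next y=-3/5·(-0.200882)+1/4·(-1.537991)≈-0.263969
n=7: y≈-0.263969, sp=-1, e=sp−y≈-0.736031; I≈-6.876470, D=e−e_prev≈0.063087; u=0·(-0.736031)+1/4·(-6.876470)+1/4·0.063087≈-1.703346; next y=-3/5·(-0.263969)+1/4·(-1.703346)≈-0.267455

0 -1 -0.500 0.000
1 -1 -0.438 -0.125
2 -1 -0.733 -0.034
3 -1 -0.887 -0.163
4 -1 -1.148 -0.124
5 -1 -1.313 -0.212
6 -1 -1.538 -0.201
7 -1 -1.703 -0.264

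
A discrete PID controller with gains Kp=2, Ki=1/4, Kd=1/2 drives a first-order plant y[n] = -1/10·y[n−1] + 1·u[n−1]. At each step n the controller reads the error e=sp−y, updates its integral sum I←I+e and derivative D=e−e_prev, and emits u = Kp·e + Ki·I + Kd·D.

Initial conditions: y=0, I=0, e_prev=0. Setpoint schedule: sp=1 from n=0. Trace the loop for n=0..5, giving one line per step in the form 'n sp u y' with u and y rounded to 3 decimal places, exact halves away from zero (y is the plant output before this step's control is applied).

0 1 2.750 0.000
1 1 -5.063 2.750
2 1 18.116 -5.338
3 1 -50.308 18.649
4 1 152.034 -52.173
5 1 -445.999 157.251

(exact arithmetic carried between steps; '≈' marks a value shown rounded to 6 d.p. or computed from one; I and e_prev carry over from the previous line; the table rounds u and y to 3 d.p., halves away from zero)
n=0: y=0, sp=1, e=sp−y=1; I=1, D=e−e_prev=1; u=2·1+1/4·1+1/2·1=2.75; next y=-1/10·0+1·2.75=2.75
n=1: y=2.75, sp=1, e=sp−y=-1.75; I=-0.75, D=e−e_prev=-2.75; u=2·(-1.75)+1/4·(-0.75)+1/2·(-2.75)=-5.0625; next y=-1/10·2.75+1·(-5.0625)=-5.3375
n=2: y=-5.3375, sp=1, e=sp−y=6.3375; I=5.5875, D=e−e_prev=8.0875; u=2·6.3375+1/4·5.5875+1/2·8.0875=18.115625; next y=-1/10·(-5.3375)+1·18.115625=18.649375
n=3: y=18.649375, sp=1, e=sp−y=-17.649375; I=-12.061875, D=e−e_prev=-23.986875; u=2·(-17.649375)+1/4·(-12.061875)+1/2·(-23.986875)≈-50.307656; next y=-1/10·18.649375+1·(-50.307656)≈-52.172594
n=4: y≈-52.172594, sp=1, e=sp−y≈53.172594; I≈41.110719, D=e−e_prev≈70.821969; u=2·53.172594+1/4·41.110719+1/2·70.821969≈152.033852; next y=-1/10·(-52.172594)+1·152.033852≈157.251111
n=5: y≈157.251111, sp=1, e=sp−y≈-156.251111; I≈-115.140392, D=e−e_prev≈-209.423705; u=2·(-156.251111)+1/4·(-115.140392)+1/2·(-209.423705)≈-445.999172; next y=-1/10·157.251111+1·(-445.999172)≈-461.724283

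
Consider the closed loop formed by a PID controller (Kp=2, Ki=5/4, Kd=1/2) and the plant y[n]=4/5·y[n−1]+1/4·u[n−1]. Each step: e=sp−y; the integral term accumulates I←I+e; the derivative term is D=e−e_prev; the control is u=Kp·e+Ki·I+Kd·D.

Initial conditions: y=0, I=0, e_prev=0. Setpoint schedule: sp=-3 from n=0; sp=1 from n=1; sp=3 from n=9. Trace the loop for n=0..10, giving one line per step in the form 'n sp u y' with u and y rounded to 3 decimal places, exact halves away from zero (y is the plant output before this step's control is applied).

(exact arithmetic carried between steps; '≈' marks a value shown rounded to 6 d.p. or computed from one; I and e_prev carry over from the previous line; the table rounds u and y to 3 d.p., halves away from zero)
n=0: y=0, sp=-3, e=sp−y=-3; I=-3, D=e−e_prev=-3; u=2·(-3)+5/4·(-3)+1/2·(-3)=-11.25; next y=4/5·0+1/4·(-11.25)=-2.8125
n=1: y=-2.8125, sp=1, e=sp−y=3.8125; I=0.8125, D=e−e_prev=6.8125; u=2·3.8125+5/4·0.8125+1/2·6.8125=12.046875; next y=4/5·(-2.8125)+1/4·12.046875≈0.761719
n=2: y≈0.761719, sp=1, e=sp−y≈0.238281; I≈1.050781, D=e−e_prev≈-3.574219; u=2·0.238281+5/4·1.050781+1/2·(-3.574219)≈0.002930; next y=4/5·0.761719+1/4·0.002930≈0.610107
n=3: y≈0.610107, sp=1, e=sp−y≈0.389893; I≈1.440674, D=e−e_prev≈0.151611; u=2·0.389893+5/4·1.440674+1/2·0.151611≈2.656433; next y=4/5·0.610107+1/4·2.656433≈1.152194
n=4: y≈1.152194, sp=1, e=sp−y≈-0.152194; I≈1.288480, D=e−e_prev≈-0.542087; u=2·(-0.152194)+5/4·1.288480+1/2·(-0.542087)≈1.035168; next y=4/5·1.152194+1/4·1.035168≈1.180547
n=5: y≈1.180547, sp=1, e=sp−y≈-0.180547; I≈1.107932, D=e−e_prev≈-0.028353; u=2·(-0.180547)+5/4·1.107932+1/2·(-0.028353)≈1.009644; next y=4/5·1.180547+1/4·1.009644≈1.196849
n=6: y≈1.196849, sp=1, e=sp−y≈-0.196849; I≈0.911083, D=e−e_prev≈-0.016302; u=2·(-0.196849)+5/4·0.911083+1/2·(-0.016302)≈0.737006; next y=4/5·1.196849+1/4·0.737006≈1.141731
n=7: y≈1.141731, sp=1, e=sp−y≈-0.141731; I≈0.769353, D=e−e_prev≈0.055118; u=2·(-0.141731)+5/4·0.769353+1/2·0.055118≈0.705789; next y=4/5·1.141731+1/4·0.705789≈1.089832
n=8: y≈1.089832, sp=1, e=sp−y≈-0.089832; I≈0.679521, D=e−e_prev≈0.051899; u=2·(-0.089832)+5/4·0.679521+1/2·0.051899≈0.695687; next y=4/5·1.089832+1/4·0.695687≈1.045787
n=9: y≈1.045787, sp=3, e=sp−y≈1.954213; I≈2.633734, D=e−e_prev≈2.044045; u=2·1.954213+5/4·2.633734+1/2·2.044045≈8.222615; next y=4/5·1.045787+1/4·8.222615≈2.892284
n=10: y≈2.892284, sp=3, e=sp−y≈0.107716; I≈2.741450, D=e−e_prev≈-1.846496; u=2·0.107716+5/4·2.741450+1/2·(-1.846496)≈2.718998; next y=4/5·2.892284+1/4·2.718998≈2.993576

0 -3 -11.250 0.000
1 1 12.047 -2.813
2 1 0.003 0.762
3 1 2.656 0.610
4 1 1.035 1.152
5 1 1.010 1.181
6 1 0.737 1.197
7 1 0.706 1.142
8 1 0.696 1.090
9 3 8.223 1.046
10 3 2.719 2.892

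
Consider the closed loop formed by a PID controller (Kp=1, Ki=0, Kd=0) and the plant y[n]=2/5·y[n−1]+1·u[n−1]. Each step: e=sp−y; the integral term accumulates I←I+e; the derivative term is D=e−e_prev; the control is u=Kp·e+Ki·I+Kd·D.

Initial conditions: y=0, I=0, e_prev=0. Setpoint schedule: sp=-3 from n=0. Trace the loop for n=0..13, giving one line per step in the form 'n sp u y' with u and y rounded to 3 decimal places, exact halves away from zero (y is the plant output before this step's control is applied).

0 -3 -3.000 0.000
1 -3 0.000 -3.000
2 -3 -1.800 -1.200
3 -3 -0.720 -2.280
4 -3 -1.368 -1.632
5 -3 -0.979 -2.021
6 -3 -1.212 -1.788
7 -3 -1.073 -1.927
8 -3 -1.156 -1.844
9 -3 -1.106 -1.894
10 -3 -1.136 -1.864
11 -3 -1.118 -1.882
12 -3 -1.129 -1.871
13 -3 -1.123 -1.877

(exact arithmetic carried between steps; '≈' marks a value shown rounded to 6 d.p. or computed from one; I and e_prev carry over from the previous line; the table rounds u and y to 3 d.p., halves away from zero)
n=0: y=0, sp=-3, e=sp−y=-3; I=-3, D=e−e_prev=-3; u=1·(-3)+0·(-3)+0·(-3)=-3; next y=2/5·0+1·(-3)=-3
n=1: y=-3, sp=-3, e=sp−y=0; I=-3, D=e−e_prev=3; u=1·0+0·(-3)+0·3=0; next y=2/5·(-3)+1·0=-1.2
n=2: y=-1.2, sp=-3, e=sp−y=-1.8; I=-4.8, D=e−e_prev=-1.8; u=1·(-1.8)+0·(-4.8)+0·(-1.8)=-1.8; next y=2/5·(-1.2)+1·(-1.8)=-2.28
n=3: y=-2.28, sp=-3, e=sp−y=-0.72; I=-5.52, D=e−e_prev=1.08; u=1·(-0.72)+0·(-5.52)+0·1.08=-0.72; next y=2/5·(-2.28)+1·(-0.72)=-1.632
n=4: y=-1.632, sp=-3, e=sp−y=-1.368; I=-6.888, D=e−e_prev=-0.648; u=1·(-1.368)+0·(-6.888)+0·(-0.648)=-1.368; next y=2/5·(-1.632)+1·(-1.368)=-2.0208
n=5: y=-2.0208, sp=-3, e=sp−y=-0.9792; I=-7.8672, D=e−e_prev=0.3888; u=1·(-0.9792)+0·(-7.8672)+0·0.3888=-0.9792; next y=2/5·(-2.0208)+1·(-0.9792)=-1.78752
n=6: y=-1.78752, sp=-3, e=sp−y=-1.21248; I=-9.07968, D=e−e_prev=-0.23328; u=1·(-1.21248)+0·(-9.07968)+0·(-0.23328)=-1.21248; next y=2/5·(-1.78752)+1·(-1.21248)=-1.927488
n=7: y=-1.927488, sp=-3, e=sp−y=-1.072512; I=-10.152192, D=e−e_prev=0.139968; u=1·(-1.072512)+0·(-10.152192)+0·0.139968=-1.072512; next y=2/5·(-1.927488)+1·(-1.072512)≈-1.843507
n=8: y≈-1.843507, sp=-3, e=sp−y≈-1.156493; I≈-11.308685, D=e−e_prev≈-0.083981; u=1·(-1.156493)+0·(-11.308685)+0·(-0.083981)≈-1.156493; next y=2/5·(-1.843507)+1·(-1.156493)≈-1.893896
n=9: y≈-1.893896, sp=-3, e=sp−y≈-1.106104; I≈-12.414789, D=e−e_prev≈0.050388; u=1·(-1.106104)+0·(-12.414789)+0·0.050388≈-1.106104; next y=2/5·(-1.893896)+1·(-1.106104)≈-1.863663
n=10: y≈-1.863663, sp=-3, e=sp−y≈-1.136337; I≈-13.551127, D=e−e_prev≈-0.030233; u=1·(-1.136337)+0·(-13.551127)+0·(-0.030233)≈-1.136337; next y=2/5·(-1.863663)+1·(-1.136337)≈-1.881802
n=11: y≈-1.881802, sp=-3, e=sp−y≈-1.118198; I≈-14.669324, D=e−e_prev≈0.018140; u=1·(-1.118198)+0·(-14.669324)+0·0.018140≈-1.118198; next y=2/5·(-1.881802)+1·(-1.118198)≈-1.870919
n=12: y≈-1.870919, sp=-3, e=sp−y≈-1.129081; I≈-15.798406, D=e−e_prev≈-0.010884; u=1·(-1.129081)+0·(-15.798406)+0·(-0.010884)≈-1.129081; next y=2/5·(-1.870919)+1·(-1.129081)≈-1.877449
n=13: y≈-1.877449, sp=-3, e=sp−y≈-1.122551; I≈-16.920957, D=e−e_prev≈0.006530; u=1·(-1.122551)+0·(-16.920957)+0·0.006530≈-1.122551; next y=2/5·(-1.877449)+1·(-1.122551)≈-1.873531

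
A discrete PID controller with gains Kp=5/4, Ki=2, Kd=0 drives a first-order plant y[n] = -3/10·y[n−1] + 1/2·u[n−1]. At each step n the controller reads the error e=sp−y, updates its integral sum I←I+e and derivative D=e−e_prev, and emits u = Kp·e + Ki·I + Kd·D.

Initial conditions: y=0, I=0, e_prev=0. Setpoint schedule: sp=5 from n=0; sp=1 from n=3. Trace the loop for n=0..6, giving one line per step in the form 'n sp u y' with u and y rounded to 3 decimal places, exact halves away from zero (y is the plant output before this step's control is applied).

0 5 16.250 0.000
1 5 -0.156 8.125
2 5 28.176 -2.516
3 1 -26.207 14.843
4 1 51.404 -17.556
5 1 -69.190 30.969
6 1 114.150 -43.886

(exact arithmetic carried between steps; '≈' marks a value shown rounded to 6 d.p. or computed from one; I and e_prev carry over from the previous line; the table rounds u and y to 3 d.p., halves away from zero)
n=0: y=0, sp=5, e=sp−y=5; I=5, D=e−e_prev=5; u=5/4·5+2·5+0·5=16.25; next y=-3/10·0+1/2·16.25=8.125
n=1: y=8.125, sp=5, e=sp−y=-3.125; I=1.875, D=e−e_prev=-8.125; u=5/4·(-3.125)+2·1.875+0·(-8.125)=-0.15625; next y=-3/10·8.125+1/2·(-0.15625)=-2.515625
n=2: y=-2.515625, sp=5, e=sp−y=7.515625; I=9.390625, D=e−e_prev=10.640625; u=5/4·7.515625+2·9.390625+0·10.640625≈28.175781; next y=-3/10·(-2.515625)+1/2·28.175781≈14.842578
n=3: y≈14.842578, sp=1, e=sp−y≈-13.842578; I≈-4.451953, D=e−e_prev≈-21.358203; u=5/4·(-13.842578)+2·(-4.451953)+0·(-21.358203)≈-26.207129; next y=-3/10·14.842578+1/2·(-26.207129)≈-17.556338
n=4: y≈-17.556338, sp=1, e=sp−y≈18.556338; I≈14.104385, D=e−e_prev≈32.398916; u=5/4·18.556338+2·14.104385+0·32.398916≈51.404192; next y=-3/10·(-17.556338)+1/2·51.404192≈30.968997
n=5: y≈30.968997, sp=1, e=sp−y≈-29.968997; I≈-15.864613, D=e−e_prev≈-48.525335; u=5/4·(-29.968997)+2·(-15.864613)+0·(-48.525335)≈-69.190472; next y=-3/10·30.968997+1/2·(-69.190472)≈-43.885935
n=6: y≈-43.885935, sp=1, e=sp−y≈44.885935; I≈29.021323, D=e−e_prev≈74.854932; u=5/4·44.885935+2·29.021323+0·74.854932≈114.150064; next y=-3/10·(-43.885935)+1/2·114.150064≈70.240812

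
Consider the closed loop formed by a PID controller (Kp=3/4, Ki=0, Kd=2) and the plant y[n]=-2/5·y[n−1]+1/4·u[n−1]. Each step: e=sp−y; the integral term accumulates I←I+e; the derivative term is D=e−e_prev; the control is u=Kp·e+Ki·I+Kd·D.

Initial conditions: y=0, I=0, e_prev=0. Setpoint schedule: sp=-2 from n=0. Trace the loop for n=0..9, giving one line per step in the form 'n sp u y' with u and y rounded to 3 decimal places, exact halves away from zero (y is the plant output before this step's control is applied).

0 -2 -5.500 0.000
1 -2 2.281 -1.375
2 -2 -7.331 1.120
3 -2 7.013 -2.281
4 -2 -13.392 2.666
5 -2 15.970 -4.414
6 -2 -26.164 5.758
7 -2 34.338 -8.844
8 -2 -52.525 12.122
9 -2 72.189 -17.980

(exact arithmetic carried between steps; '≈' marks a value shown rounded to 6 d.p. or computed from one; I and e_prev carry over from the previous line; the table rounds u and y to 3 d.p., halves away from zero)
n=0: y=0, sp=-2, e=sp−y=-2; I=-2, D=e−e_prev=-2; u=3/4·(-2)+0·(-2)+2·(-2)=-5.5; next y=-2/5·0+1/4·(-5.5)=-1.375
n=1: y=-1.375, sp=-2, e=sp−y=-0.625; I=-2.625, D=e−e_prev=1.375; u=3/4·(-0.625)+0·(-2.625)+2·1.375=2.28125; next y=-2/5·(-1.375)+1/4·2.28125≈1.120313
n=2: y≈1.120313, sp=-2, e=sp−y≈-3.120313; I≈-5.745313, D=e−e_prev≈-2.495313; u=3/4·(-3.120313)+0·(-5.745313)+2·(-2.495313)≈-7.330859; next y=-2/5·1.120313+1/4·(-7.330859)≈-2.280840
n=3: y≈-2.280840, sp=-2, e=sp−y≈0.280840; I≈-5.464473, D=e−e_prev≈3.401152; u=3/4·0.280840+0·(-5.464473)+2·3.401152≈7.012935; next y=-2/5·(-2.280840)+1/4·7.012935≈2.665570
n=4: y≈2.665570, sp=-2, e=sp−y≈-4.665570; I≈-10.130042, D=e−e_prev≈-4.946409; u=3/4·(-4.665570)+0·(-10.130042)+2·(-4.946409)≈-13.391996; next y=-2/5·2.665570+1/4·(-13.391996)≈-4.414227
n=5: y≈-4.414227, sp=-2, e=sp−y≈2.414227; I≈-7.715815, D=e−e_prev≈7.079796; u=3/4·2.414227+0·(-7.715815)+2·7.079796≈15.970263; next y=-2/5·(-4.414227)+1/4·15.970263≈5.758256
n=6: y≈5.758256, sp=-2, e=sp−y≈-7.758256; I≈-15.474072, D=e−e_prev≈-10.172483; u=3/4·(-7.758256)+0·(-15.474072)+2·(-10.172483)≈-26.163659; next y=-2/5·5.758256+1/4·(-26.163659)≈-8.844217
n=7: y≈-8.844217, sp=-2, e=sp−y≈6.844217; I≈-8.629855, D=e−e_prev≈14.602474; u=3/4·6.844217+0·(-8.629855)+2·14.602474≈34.338111; next y=-2/5·(-8.844217)+1/4·34.338111≈12.122215
n=8: y≈12.122215, sp=-2, e=sp−y≈-14.122215; I≈-22.752069, D=e−e_prev≈-20.966432; u=3/4·(-14.122215)+0·(-22.752069)+2·(-20.966432)≈-52.524525; next y=-2/5·12.122215+1/4·(-52.524525)≈-17.980017
n=9: y≈-17.980017, sp=-2, e=sp−y≈15.980017; I≈-6.772052, D=e−e_prev≈30.102232; u=3/4·15.980017+0·(-6.772052)+2·30.102232≈72.189476; next y=-2/5·(-17.980017)+1/4·72.189476≈25.239376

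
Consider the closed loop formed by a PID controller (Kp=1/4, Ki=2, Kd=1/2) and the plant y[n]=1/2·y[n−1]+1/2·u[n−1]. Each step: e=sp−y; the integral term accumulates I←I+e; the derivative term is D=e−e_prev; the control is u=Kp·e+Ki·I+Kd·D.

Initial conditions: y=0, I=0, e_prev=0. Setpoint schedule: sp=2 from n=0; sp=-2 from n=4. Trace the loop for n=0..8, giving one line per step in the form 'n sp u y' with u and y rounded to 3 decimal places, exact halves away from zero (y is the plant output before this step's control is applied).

(exact arithmetic carried between steps; '≈' marks a value shown rounded to 6 d.p. or computed from one; I and e_prev carry over from the previous line; the table rounds u and y to 3 d.p., halves away from zero)
n=0: y=0, sp=2, e=sp−y=2; I=2, D=e−e_prev=2; u=1/4·2+2·2+1/2·2=5.5; next y=1/2·0+1/2·5.5=2.75
n=1: y=2.75, sp=2, e=sp−y=-0.75; I=1.25, D=e−e_prev=-2.75; u=1/4·(-0.75)+2·1.25+1/2·(-2.75)=0.9375; next y=1/2·2.75+1/2·0.9375=1.84375
n=2: y=1.84375, sp=2, e=sp−y=0.15625; I=1.40625, D=e−e_prev=0.90625; u=1/4·0.15625+2·1.40625+1/2·0.90625≈3.304688; next y=1/2·1.84375+1/2·3.304688≈2.574219
n=3: y≈2.574219, sp=2, e=sp−y≈-0.574219; I≈0.832031, D=e−e_prev≈-0.730469; u=1/4·(-0.574219)+2·0.832031+1/2·(-0.730469)≈1.155273; next y=1/2·2.574219+1/2·1.155273≈1.864746
n=4: y≈1.864746, sp=-2, e=sp−y≈-3.864746; I≈-3.032715, D=e−e_prev≈-3.290527; u=1/4·(-3.864746)+2·(-3.032715)+1/2·(-3.290527)≈-8.676880; next y=1/2·1.864746+1/2·(-8.676880)≈-3.406067
n=5: y≈-3.406067, sp=-2, e=sp−y≈1.406067; I≈-1.626648, D=e−e_prev≈5.270813; u=1/4·1.406067+2·(-1.626648)+1/2·5.270813≈-0.266373; next y=1/2·(-3.406067)+1/2·(-0.266373)≈-1.836220
n=6: y≈-1.836220, sp=-2, e=sp−y≈-0.163780; I≈-1.790428, D=e−e_prev≈-1.569847; u=1/4·(-0.163780)+2·(-1.790428)+1/2·(-1.569847)≈-4.406725; next y=1/2·(-1.836220)+1/2·(-4.406725)≈-3.121472
n=7: y≈-3.121472, sp=-2, e=sp−y≈1.121472; I≈-0.668956, D=e−e_prev≈1.285253; u=1/4·1.121472+2·(-0.668956)+1/2·1.285253≈-0.414917; next y=1/2·(-3.121472)+1/2·(-0.414917)≈-1.768195
n=8: y≈-1.768195, sp=-2, e=sp−y≈-0.231805; I≈-0.900761, D=e−e_prev≈-1.353278; u=1/4·(-0.231805)+2·(-0.900761)+1/2·(-1.353278)≈-2.536112; next y=1/2·(-1.768195)+1/2·(-2.536112)≈-2.152153

0 2 5.500 0.000
1 2 0.938 2.750
2 2 3.305 1.844
3 2 1.155 2.574
4 -2 -8.677 1.865
5 -2 -0.266 -3.406
6 -2 -4.407 -1.836
7 -2 -0.415 -3.121
8 -2 -2.536 -1.768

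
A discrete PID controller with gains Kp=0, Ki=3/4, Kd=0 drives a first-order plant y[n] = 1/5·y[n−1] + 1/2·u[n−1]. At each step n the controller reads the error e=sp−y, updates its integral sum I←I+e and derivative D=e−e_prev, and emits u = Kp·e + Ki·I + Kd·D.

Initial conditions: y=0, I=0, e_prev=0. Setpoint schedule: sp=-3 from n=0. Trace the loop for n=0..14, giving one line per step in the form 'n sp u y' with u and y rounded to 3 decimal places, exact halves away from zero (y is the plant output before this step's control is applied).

0 -3 -2.250 0.000
1 -3 -3.656 -1.125
2 -3 -4.366 -2.053
3 -3 -4.671 -2.594
4 -3 -4.780 -2.854
5 -3 -4.810 -2.961
6 -3 -4.812 -2.997
7 -3 -4.808 -3.005
8 -3 -4.804 -3.005
9 -3 -4.802 -3.003
10 -3 -4.801 -3.002
11 -3 -4.800 -3.001
12 -3 -4.800 -3.000
13 -3 -4.800 -3.000
14 -3 -4.800 -3.000

(exact arithmetic carried between steps; '≈' marks a value shown rounded to 6 d.p. or computed from one; I and e_prev carry over from the previous line; the table rounds u and y to 3 d.p., halves away from zero)
n=0: y=0, sp=-3, e=sp−y=-3; I=-3, D=e−e_prev=-3; u=0·(-3)+3/4·(-3)+0·(-3)=-2.25; next y=1/5·0+1/2·(-2.25)=-1.125
n=1: y=-1.125, sp=-3, e=sp−y=-1.875; I=-4.875, D=e−e_prev=1.125; u=0·(-1.875)+3/4·(-4.875)+0·1.125=-3.65625; next y=1/5·(-1.125)+1/2·(-3.65625)=-2.053125
n=2: y=-2.053125, sp=-3, e=sp−y=-0.946875; I=-5.821875, D=e−e_prev=0.928125; u=0·(-0.946875)+3/4·(-5.821875)+0·0.928125≈-4.366406; next y=1/5·(-2.053125)+1/2·(-4.366406)≈-2.593828
n=3: y≈-2.593828, sp=-3, e=sp−y≈-0.406172; I≈-6.228047, D=e−e_prev≈0.540703; u=0·(-0.406172)+3/4·(-6.228047)+0·0.540703≈-4.671035; next y=1/5·(-2.593828)+1/2·(-4.671035)≈-2.854283
n=4: y≈-2.854283, sp=-3, e=sp−y≈-0.145717; I≈-6.373764, D=e−e_prev≈0.260455; u=0·(-0.145717)+3/4·(-6.373764)+0·0.260455≈-4.780323; next y=1/5·(-2.854283)+1/2·(-4.780323)≈-2.961018
n=5: y≈-2.961018, sp=-3, e=sp−y≈-0.038982; I≈-6.412746, D=e−e_prev≈0.106735; u=0·(-0.038982)+3/4·(-6.412746)+0·0.106735≈-4.809559; next y=1/5·(-2.961018)+1/2·(-4.809559)≈-2.996983
n=6: y≈-2.996983, sp=-3, e=sp−y≈-0.003017; I≈-6.415762, D=e−e_prev≈0.035965; u=0·(-0.003017)+3/4·(-6.415762)+0·0.035965≈-4.811822; next y=1/5·(-2.996983)+1/2·(-4.811822)≈-3.005308
n=7: y≈-3.005308, sp=-3, e=sp−y≈0.005308; I≈-6.410455, D=e−e_prev≈0.008324; u=0·0.005308+3/4·(-6.410455)+0·0.008324≈-4.807841; next y=1/5·(-3.005308)+1/2·(-4.807841)≈-3.004982
n=8: y≈-3.004982, sp=-3, e=sp−y≈0.004982; I≈-6.405473, D=e−e_prev≈-0.000325; u=0·0.004982+3/4·(-6.405473)+0·(-0.000325)≈-4.804105; next y=1/5·(-3.004982)+1/2·(-4.804105)≈-3.003049
n=9: y≈-3.003049, sp=-3, e=sp−y≈0.003049; I≈-6.402424, D=e−e_prev≈-0.001933; u=0·0.003049+3/4·(-6.402424)+0·(-0.001933)≈-4.801818; next y=1/5·(-3.003049)+1/2·(-4.801818)≈-3.001519
n=10: y≈-3.001519, sp=-3, e=sp−y≈0.001519; I≈-6.400905, D=e−e_prev≈-0.001530; u=0·0.001519+3/4·(-6.400905)+0·(-0.001530)≈-4.800679; next y=1/5·(-3.001519)+1/2·(-4.800679)≈-3.000643
n=11: y≈-3.000643, sp=-3, e=sp−y≈0.000643; I≈-6.400262, D=e−e_prev≈-0.000876; u=0·0.000643+3/4·(-6.400262)+0·(-0.000876)≈-4.800197; next y=1/5·(-3.000643)+1/2·(-4.800197)≈-3.000227
n=12: y≈-3.000227, sp=-3, e=sp−y≈0.000227; I≈-6.400035, D=e−e_prev≈-0.000416; u=0·0.000227+3/4·(-6.400035)+0·(-0.000416)≈-4.800026; next y=1/5·(-3.000227)+1/2·(-4.800026)≈-3.000059
n=13: y≈-3.000059, sp=-3, e=sp−y≈0.000059; I≈-6.399977, D=e−e_prev≈-0.000168; u=0·0.000059+3/4·(-6.399977)+0·(-0.000168)≈-4.799982; next y=1/5·(-3.000059)+1/2·(-4.799982)≈-3.000003
n=14: y≈-3.000003, sp=-3, e=sp−y≈0.000003; I≈-6.399974, D=e−e_prev≈-0.000056; u=0·0.000003+3/4·(-6.399974)+0·(-0.000056)≈-4.799980; next y=1/5·(-3.000003)+1/2·(-4.799980)≈-2.999991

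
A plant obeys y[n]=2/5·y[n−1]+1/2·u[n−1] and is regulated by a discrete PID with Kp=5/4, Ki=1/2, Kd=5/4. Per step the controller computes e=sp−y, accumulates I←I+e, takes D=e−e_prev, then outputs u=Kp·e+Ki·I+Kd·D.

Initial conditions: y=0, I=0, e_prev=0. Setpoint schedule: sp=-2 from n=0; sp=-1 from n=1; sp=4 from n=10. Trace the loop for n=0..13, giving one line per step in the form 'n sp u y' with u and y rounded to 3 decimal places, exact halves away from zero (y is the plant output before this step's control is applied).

(exact arithmetic carried between steps; '≈' marks a value shown rounded to 6 d.p. or computed from one; I and e_prev carry over from the previous line; the table rounds u and y to 3 d.p., halves away from zero)
n=0: y=0, sp=-2, e=sp−y=-2; I=-2, D=e−e_prev=-2; u=5/4·(-2)+1/2·(-2)+5/4·(-2)=-6; next y=2/5·0+1/2·(-6)=-3
n=1: y=-3, sp=-1, e=sp−y=2; I=0, D=e−e_prev=4; u=5/4·2+1/2·0+5/4·4=7.5; next y=2/5·(-3)+1/2·7.5=2.55
n=2: y=2.55, sp=-1, e=sp−y=-3.55; I=-3.55, D=e−e_prev=-5.55; u=5/4·(-3.55)+1/2·(-3.55)+5/4·(-5.55)=-13.15; next y=2/5·2.55+1/2·(-13.15)=-5.555
n=3: y=-5.555, sp=-1, e=sp−y=4.555; I=1.005, D=e−e_prev=8.105; u=5/4·4.555+1/2·1.005+5/4·8.105=16.3275; next y=2/5·(-5.555)+1/2·16.3275=5.94175
n=4: y=5.94175, sp=-1, e=sp−y=-6.94175; I=-5.93675, D=e−e_prev=-11.49675; u=5/4·(-6.94175)+1/2·(-5.93675)+5/4·(-11.49675)=-26.0165; next y=2/5·5.94175+1/2·(-26.0165)=-10.63155
n=5: y=-10.63155, sp=-1, e=sp−y=9.63155; I=3.6948, D=e−e_prev=16.5733; u=5/4·9.63155+1/2·3.6948+5/4·16.5733≈34.603463; next y=2/5·(-10.63155)+1/2·34.603463≈13.049111
n=6: y≈13.049111, sp=-1, e=sp−y≈-14.049111; I≈-10.354311, D=e−e_prev≈-23.680661; u=5/4·(-14.049111)+1/2·(-10.354311)+5/4·(-23.680661)≈-52.339371; next y=2/5·13.049111+1/2·(-52.339371)≈-20.950041
n=7: y≈-20.950041, sp=-1, e=sp−y≈19.950041; I≈9.595730, D=e−e_prev≈33.999152; u=5/4·19.950041+1/2·9.595730+5/4·33.999152≈72.234357; next y=2/5·(-20.950041)+1/2·72.234357≈27.737162
n=8: y≈27.737162, sp=-1, e=sp−y≈-28.737162; I≈-19.141432, D=e−e_prev≈-48.687203; u=5/4·(-28.737162)+1/2·(-19.141432)+5/4·(-48.687203)≈-106.351172; next y=2/5·27.737162+1/2·(-106.351172)≈-42.080721
n=9: y≈-42.080721, sp=-1, e=sp−y≈41.080721; I≈21.939289, D=e−e_prev≈69.817883; u=5/4·41.080721+1/2·21.939289+5/4·69.817883≈149.592901; next y=2/5·(-42.080721)+1/2·149.592901≈57.964162
n=10: y≈57.964162, sp=4, e=sp−y≈-53.964162; I≈-32.024872, D=e−e_prev≈-95.044883; u=5/4·(-53.964162)+1/2·(-32.024872)+5/4·(-95.044883)≈-202.273742; next y=2/5·57.964162+1/2·(-202.273742)≈-77.951206
n=11: y≈-77.951206, sp=4, e=sp−y≈81.951206; I≈49.926334, D=e−e_prev≈135.915368; u=5/4·81.951206+1/2·49.926334+5/4·135.915368≈297.296385; next y=2/5·(-77.951206)+1/2·297.296385≈117.467710
n=12: y≈117.467710, sp=4, e=sp−y≈-113.467710; I≈-63.541376, D=e−e_prev≈-195.418916; u=5/4·(-113.467710)+1/2·(-63.541376)+5/4·(-195.418916)≈-417.878971; next y=2/5·117.467710+1/2·(-417.878971)≈-161.952402
n=13: y≈-161.952402, sp=4, e=sp−y≈165.952402; I≈102.411026, D=e−e_prev≈279.420112; u=5/4·165.952402+1/2·102.411026+5/4·279.420112≈607.921154; next y=2/5·(-161.952402)+1/2·607.921154≈239.179617

0 -2 -6.000 0.000
1 -1 7.500 -3.000
2 -1 -13.150 2.550
3 -1 16.328 -5.555
4 -1 -26.017 5.942
5 -1 34.603 -10.632
6 -1 -52.339 13.049
7 -1 72.234 -20.950
8 -1 -106.351 27.737
9 -1 149.593 -42.081
10 4 -202.274 57.964
11 4 297.296 -77.951
12 4 -417.879 117.468
13 4 607.921 -161.952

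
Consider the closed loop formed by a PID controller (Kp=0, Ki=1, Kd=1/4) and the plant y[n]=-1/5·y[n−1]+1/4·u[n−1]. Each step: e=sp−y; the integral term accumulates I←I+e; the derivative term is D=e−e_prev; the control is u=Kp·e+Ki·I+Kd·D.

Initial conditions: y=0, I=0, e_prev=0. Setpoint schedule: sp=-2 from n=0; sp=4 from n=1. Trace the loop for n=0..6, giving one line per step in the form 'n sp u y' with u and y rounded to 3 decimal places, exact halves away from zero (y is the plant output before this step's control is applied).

0 -2 -2.500 0.000
1 4 4.281 -0.625
2 4 4.975 1.195
3 4 8.473 1.005
4 4 10.280 1.917
5 4 12.254 2.186
6 4 13.585 2.626

(exact arithmetic carried between steps; '≈' marks a value shown rounded to 6 d.p. or computed from one; I and e_prev carry over from the previous line; the table rounds u and y to 3 d.p., halves away from zero)
n=0: y=0, sp=-2, e=sp−y=-2; I=-2, D=e−e_prev=-2; u=0·(-2)+1·(-2)+1/4·(-2)=-2.5; next y=-1/5·0+1/4·(-2.5)=-0.625
n=1: y=-0.625, sp=4, e=sp−y=4.625; I=2.625, D=e−e_prev=6.625; u=0·4.625+1·2.625+1/4·6.625=4.28125; next y=-1/5·(-0.625)+1/4·4.28125≈1.195313
n=2: y≈1.195313, sp=4, e=sp−y≈2.804688; I≈5.429688, D=e−e_prev≈-1.820313; u=0·2.804688+1·5.429688+1/4·(-1.820313)≈4.974609; next y=-1/5·1.195313+1/4·4.974609≈1.004590
n=3: y≈1.004590, sp=4, e=sp−y≈2.995410; I≈8.425098, D=e−e_prev≈0.190723; u=0·2.995410+1·8.425098+1/4·0.190723≈8.472778; next y=-1/5·1.004590+1/4·8.472778≈1.917277
n=4: y≈1.917277, sp=4, e=sp−y≈2.082723; I≈10.507821, D=e−e_prev≈-0.912687; u=0·2.082723+1·10.507821+1/4·(-0.912687)≈10.279649; next y=-1/5·1.917277+1/4·10.279649≈2.186457
n=5: y≈2.186457, sp=4, e=sp−y≈1.813543; I≈12.321364, D=e−e_prev≈-0.269180; u=0·1.813543+1·12.321364+1/4·(-0.269180)≈12.254069; next y=-1/5·2.186457+1/4·12.254069≈2.626226
n=6: y≈2.626226, sp=4, e=sp−y≈1.373774; I≈13.695138, D=e−e_prev≈-0.439769; u=0·1.373774+1·13.695138+1/4·(-0.439769)≈13.585196; next y=-1/5·2.626226+1/4·13.585196≈2.871054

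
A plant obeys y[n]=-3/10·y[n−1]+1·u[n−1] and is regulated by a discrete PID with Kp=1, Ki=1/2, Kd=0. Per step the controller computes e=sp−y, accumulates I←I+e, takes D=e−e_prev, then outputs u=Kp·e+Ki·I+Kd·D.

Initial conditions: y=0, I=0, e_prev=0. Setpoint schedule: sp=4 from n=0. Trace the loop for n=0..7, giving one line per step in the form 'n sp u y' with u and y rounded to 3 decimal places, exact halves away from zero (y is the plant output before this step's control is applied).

0 4 6.000 0.000
1 4 -1.000 6.000
2 4 11.200 -2.800
3 4 -7.660 12.040
4 4 23.288 -11.272
5 4 -25.988 26.670
6 4 53.665 -33.989
7 4 -74.117 63.862

(exact arithmetic carried between steps; '≈' marks a value shown rounded to 6 d.p. or computed from one; I and e_prev carry over from the previous line; the table rounds u and y to 3 d.p., halves away from zero)
n=0: y=0, sp=4, e=sp−y=4; I=4, D=e−e_prev=4; u=1·4+1/2·4+0·4=6; next y=-3/10·0+1·6=6
n=1: y=6, sp=4, e=sp−y=-2; I=2, D=e−e_prev=-6; u=1·(-2)+1/2·2+0·(-6)=-1; next y=-3/10·6+1·(-1)=-2.8
n=2: y=-2.8, sp=4, e=sp−y=6.8; I=8.8, D=e−e_prev=8.8; u=1·6.8+1/2·8.8+0·8.8=11.2; next y=-3/10·(-2.8)+1·11.2=12.04
n=3: y=12.04, sp=4, e=sp−y=-8.04; I=0.76, D=e−e_prev=-14.84; u=1·(-8.04)+1/2·0.76+0·(-14.84)=-7.66; next y=-3/10·12.04+1·(-7.66)=-11.272
n=4: y=-11.272, sp=4, e=sp−y=15.272; I=16.032, D=e−e_prev=23.312; u=1·15.272+1/2·16.032+0·23.312=23.288; next y=-3/10·(-11.272)+1·23.288=26.6696
n=5: y=26.6696, sp=4, e=sp−y=-22.6696; I=-6.6376, D=e−e_prev=-37.9416; u=1·(-22.6696)+1/2·(-6.6376)+0·(-37.9416)=-25.9884; next y=-3/10·26.6696+1·(-25.9884)=-33.98928
n=6: y=-33.98928, sp=4, e=sp−y=37.98928; I=31.35168, D=e−e_prev=60.65888; u=1·37.98928+1/2·31.35168+0·60.65888=53.66512; next y=-3/10·(-33.98928)+1·53.66512=63.861904
n=7: y=63.861904, sp=4, e=sp−y=-59.861904; I=-28.510224, D=e−e_prev=-97.851184; u=1·(-59.861904)+1/2·(-28.510224)+0·(-97.851184)=-74.117016; next y=-3/10·63.861904+1·(-74.117016)≈-93.275587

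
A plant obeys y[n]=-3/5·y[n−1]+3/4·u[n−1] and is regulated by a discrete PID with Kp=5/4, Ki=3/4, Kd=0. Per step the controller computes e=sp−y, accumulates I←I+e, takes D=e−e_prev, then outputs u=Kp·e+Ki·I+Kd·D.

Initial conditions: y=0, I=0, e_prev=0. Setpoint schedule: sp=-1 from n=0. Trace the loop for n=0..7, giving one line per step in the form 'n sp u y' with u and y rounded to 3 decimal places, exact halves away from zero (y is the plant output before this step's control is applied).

0 -1 -2.000 0.000
1 -1 0.250 -1.500
2 -1 -4.550 1.088
3 -1 4.189 -4.065
4 -1 -12.804 5.581
5 -1 19.325 -12.952
6 -1 -42.144 22.265
7 -1 74.871 -44.967

(exact arithmetic carried between steps; '≈' marks a value shown rounded to 6 d.p. or computed from one; I and e_prev carry over from the previous line; the table rounds u and y to 3 d.p., halves away from zero)
n=0: y=0, sp=-1, e=sp−y=-1; I=-1, D=e−e_prev=-1; u=5/4·(-1)+3/4·(-1)+0·(-1)=-2; next y=-3/5·0+3/4·(-2)=-1.5
n=1: y=-1.5, sp=-1, e=sp−y=0.5; I=-0.5, D=e−e_prev=1.5; u=5/4·0.5+3/4·(-0.5)+0·1.5=0.25; next y=-3/5·(-1.5)+3/4·0.25=1.0875
n=2: y=1.0875, sp=-1, e=sp−y=-2.0875; I=-2.5875, D=e−e_prev=-2.5875; u=5/4·(-2.0875)+3/4·(-2.5875)+0·(-2.5875)=-4.55; next y=-3/5·1.0875+3/4·(-4.55)=-4.065
n=3: y=-4.065, sp=-1, e=sp−y=3.065; I=0.4775, D=e−e_prev=5.1525; u=5/4·3.065+3/4·0.4775+0·5.1525=4.189375; next y=-3/5·(-4.065)+3/4·4.189375≈5.581031
n=4: y≈5.581031, sp=-1, e=sp−y≈-6.581031; I≈-6.103531, D=e−e_prev≈-9.646031; u=5/4·(-6.581031)+3/4·(-6.103531)+0·(-9.646031)≈-12.803938; next y=-3/5·5.581031+3/4·(-12.803938)≈-12.951572
n=5: y≈-12.951572, sp=-1, e=sp−y≈11.951572; I≈5.848041, D=e−e_prev≈18.532603; u=5/4·11.951572+3/4·5.848041+0·18.532603≈19.325495; next y=-3/5·(-12.951572)+3/4·19.325495≈22.265065
n=6: y≈22.265065, sp=-1, e=sp−y≈-23.265065; I≈-17.417024, D=e−e_prev≈-35.216636; u=5/4·(-23.265065)+3/4·(-17.417024)+0·(-35.216636)≈-42.144099; next y=-3/5·22.265065+3/4·(-42.144099)≈-44.967113
n=7: y≈-44.967113, sp=-1, e=sp−y≈43.967113; I≈26.550089, D=e−e_prev≈67.232177; u=5/4·43.967113+3/4·26.550089+0·67.232177≈74.871458; next y=-3/5·(-44.967113)+3/4·74.871458≈83.133861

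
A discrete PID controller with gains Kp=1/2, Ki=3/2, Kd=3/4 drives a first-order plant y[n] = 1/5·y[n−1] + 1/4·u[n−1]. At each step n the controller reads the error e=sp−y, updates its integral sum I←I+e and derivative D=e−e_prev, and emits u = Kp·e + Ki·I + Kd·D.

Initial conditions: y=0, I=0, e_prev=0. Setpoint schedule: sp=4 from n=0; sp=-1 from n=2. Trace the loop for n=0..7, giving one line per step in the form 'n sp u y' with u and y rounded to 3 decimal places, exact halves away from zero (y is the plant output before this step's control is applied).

0 4 11.000 0.000
1 4 6.438 2.750
2 -1 -1.751 2.159
3 -1 2.771 -0.006
4 -1 -2.262 0.692
5 -1 -1.200 -0.427
6 -1 -3.013 -0.385
7 -1 -2.680 -0.830

(exact arithmetic carried between steps; '≈' marks a value shown rounded to 6 d.p. or computed from one; I and e_prev carry over from the previous line; the table rounds u and y to 3 d.p., halves away from zero)
n=0: y=0, sp=4, e=sp−y=4; I=4, D=e−e_prev=4; u=1/2·4+3/2·4+3/4·4=11; next y=1/5·0+1/4·11=2.75
n=1: y=2.75, sp=4, e=sp−y=1.25; I=5.25, D=e−e_prev=-2.75; u=1/2·1.25+3/2·5.25+3/4·(-2.75)=6.4375; next y=1/5·2.75+1/4·6.4375=2.159375
n=2: y=2.159375, sp=-1, e=sp−y=-3.159375; I=2.090625, D=e−e_prev=-4.409375; u=1/2·(-3.159375)+3/2·2.090625+3/4·(-4.409375)≈-1.750781; next y=1/5·2.159375+1/4·(-1.750781)≈-0.005820
n=3: y≈-0.005820, sp=-1, e=sp−y≈-0.994180; I≈1.096445, D=e−e_prev≈2.165195; u=1/2·(-0.994180)+3/2·1.096445+3/4·2.165195≈2.771475; next y=1/5·(-0.005820)+1/4·2.771475≈0.691705
n=4: y≈0.691705, sp=-1, e=sp−y≈-1.691705; I≈-0.595259, D=e−e_prev≈-0.697525; u=1/2·(-1.691705)+3/2·(-0.595259)+3/4·(-0.697525)≈-2.261885; next y=1/5·0.691705+1/4·(-2.261885)≈-0.427130
n=5: y≈-0.427130, sp=-1, e=sp−y≈-0.572870; I≈-1.168129, D=e−e_prev≈1.118835; u=1/2·(-0.572870)+3/2·(-1.168129)+3/4·1.118835≈-1.199502; next y=1/5·(-0.427130)+1/4·(-1.199502)≈-0.385302
n=6: y≈-0.385302, sp=-1, e=sp−y≈-0.614698; I≈-1.782827, D=e−e_prev≈-0.041829; u=1/2·(-0.614698)+3/2·(-1.782827)+3/4·(-0.041829)≈-3.012962; next y=1/5·(-0.385302)+1/4·(-3.012962)≈-0.830301
n=7: y≈-0.830301, sp=-1, e=sp−y≈-0.169699; I≈-1.952527, D=e−e_prev≈0.444999; u=1/2·(-0.169699)+3/2·(-1.952527)+3/4·0.444999≈-2.679890; next y=1/5·(-0.830301)+1/4·(-2.679890)≈-0.836033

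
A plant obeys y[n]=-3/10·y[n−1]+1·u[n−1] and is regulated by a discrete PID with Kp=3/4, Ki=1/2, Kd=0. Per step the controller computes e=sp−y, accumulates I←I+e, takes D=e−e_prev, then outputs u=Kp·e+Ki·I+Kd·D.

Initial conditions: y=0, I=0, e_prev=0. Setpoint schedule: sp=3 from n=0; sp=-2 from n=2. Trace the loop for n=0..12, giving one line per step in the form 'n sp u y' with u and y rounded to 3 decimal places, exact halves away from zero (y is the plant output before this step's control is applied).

(exact arithmetic carried between steps; '≈' marks a value shown rounded to 6 d.p. or computed from one; I and e_prev carry over from the previous line; the table rounds u and y to 3 d.p., halves away from zero)
n=0: y=0, sp=3, e=sp−y=3; I=3, D=e−e_prev=3; u=3/4·3+1/2·3+0·3=3.75; next y=-3/10·0+1·3.75=3.75
n=1: y=3.75, sp=3, e=sp−y=-0.75; I=2.25, D=e−e_prev=-3.75; u=3/4·(-0.75)+1/2·2.25+0·(-3.75)=0.5625; next y=-3/10·3.75+1·0.5625=-0.5625
n=2: y=-0.5625, sp=-2, e=sp−y=-1.4375; I=0.8125, D=e−e_prev=-0.6875; u=3/4·(-1.4375)+1/2·0.8125+0·(-0.6875)=-0.671875; next y=-3/10·(-0.5625)+1·(-0.671875)=-0.503125
n=3: y=-0.503125, sp=-2, e=sp−y=-1.496875; I=-0.684375, D=e−e_prev=-0.059375; u=3/4·(-1.496875)+1/2·(-0.684375)+0·(-0.059375)≈-1.464844; next y=-3/10·(-0.503125)+1·(-1.464844)≈-1.313906
n=4: y≈-1.313906, sp=-2, e=sp−y≈-0.686094; I≈-1.370469, D=e−e_prev≈0.810781; u=3/4·(-0.686094)+1/2·(-1.370469)+0·0.810781≈-1.199805; next y=-3/10·(-1.313906)+1·(-1.199805)≈-0.805633
n=5: y≈-0.805633, sp=-2, e=sp−y≈-1.194367; I≈-2.564836, D=e−e_prev≈-0.508273; u=3/4·(-1.194367)+1/2·(-2.564836)+0·(-0.508273)≈-2.178193; next y=-3/10·(-0.805633)+1·(-2.178193)≈-1.936504
n=6: y≈-1.936504, sp=-2, e=sp−y≈-0.063496; I≈-2.628332, D=e−e_prev≈1.130871; u=3/4·(-0.063496)+1/2·(-2.628332)+0·1.130871≈-1.361789; next y=-3/10·(-1.936504)+1·(-1.361789)≈-0.780838
n=7: y≈-0.780838, sp=-2, e=sp−y≈-1.219162; I≈-3.847495, D=e−e_prev≈-1.155666; u=3/4·(-1.219162)+1/2·(-3.847495)+0·(-1.155666)≈-2.838119; next y=-3/10·(-0.780838)+1·(-2.838119)≈-2.603868
n=8: y≈-2.603868, sp=-2, e=sp−y≈0.603868; I≈-3.243627, D=e−e_prev≈1.823031; u=3/4·0.603868+1/2·(-3.243627)+0·1.823031≈-1.168912; next y=-3/10·(-2.603868)+1·(-1.168912)≈-0.387752
n=9: y≈-0.387752, sp=-2, e=sp−y≈-1.612248; I≈-4.855875, D=e−e_prev≈-2.216116; u=3/4·(-1.612248)+1/2·(-4.855875)+0·(-2.216116)≈-3.637123; next y=-3/10·(-0.387752)+1·(-3.637123)≈-3.520798
n=10: y≈-3.520798, sp=-2, e=sp−y≈1.520798; I≈-3.335077, D=e−e_prev≈3.133046; u=3/4·1.520798+1/2·(-3.335077)+0·3.133046≈-0.526940; next y=-3/10·(-3.520798)+1·(-0.526940)≈0.529299
n=11: y≈0.529299, sp=-2, e=sp−y≈-2.529299; I≈-5.864376, D=e−e_prev≈-4.050097; u=3/4·(-2.529299)+1/2·(-5.864376)+0·(-4.050097)≈-4.829163; next y=-3/10·0.529299+1·(-4.829163)≈-4.987952
n=12: y≈-4.987952, sp=-2, e=sp−y≈2.987952; I≈-2.876424, D=e−e_prev≈5.517252; u=3/4·2.987952+1/2·(-2.876424)+0·5.517252≈0.802752; next y=-3/10·(-4.987952)+1·0.802752≈2.299138

0 3 3.750 0.000
1 3 0.563 3.750
2 -2 -0.672 -0.563
3 -2 -1.465 -0.503
4 -2 -1.200 -1.314
5 -2 -2.178 -0.806
6 -2 -1.362 -1.937
7 -2 -2.838 -0.781
8 -2 -1.169 -2.604
9 -2 -3.637 -0.388
10 -2 -0.527 -3.521
11 -2 -4.829 0.529
12 -2 0.803 -4.988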